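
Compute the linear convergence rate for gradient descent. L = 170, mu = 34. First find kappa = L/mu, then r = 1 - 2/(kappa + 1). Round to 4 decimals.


Step 1: Compute the condition number.
kappa = L/mu = 170/34 = 5.0
Step 2: Compute the convergence rate.
r = 1 - 2/(kappa + 1) = 1 - 2*mu/(L + mu) = (L - mu)/(L + mu) = 136/204 = 0.6667


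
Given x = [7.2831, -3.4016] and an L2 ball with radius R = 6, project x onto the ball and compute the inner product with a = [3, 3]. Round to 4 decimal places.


Step 1: Compute ||x|| (intermediates to 6 decimals).
||x|| = sqrt(7.2831^2 + (-3.4016)^2) = 8.03831
Step 2: Project.
Since ||x|| > R, scale = R/||x|| = 6/8.03831 = 0.746426, proj(x) = scale * x
proj(x) = [5.436295, -2.539043]
Step 3: Dot product.
a^T * proj(x) = 3*5.436295 + 3*(-2.539043) = 8.6918


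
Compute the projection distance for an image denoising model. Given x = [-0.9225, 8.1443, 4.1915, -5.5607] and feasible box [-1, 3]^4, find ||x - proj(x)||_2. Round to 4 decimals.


Project each component onto [-1, 3].
clip(-0.9225) = -0.9225, clip(8.1443) = 3.0, clip(4.1915) = 3.0, clip(-5.5607) = -1.0
Projection = [-0.9225, 3.0, 3.0, -1.0]
Squared diffs: [0.0, 26.4638, 1.4197, 20.8]
Distance = sqrt(48.6835) = 6.9774


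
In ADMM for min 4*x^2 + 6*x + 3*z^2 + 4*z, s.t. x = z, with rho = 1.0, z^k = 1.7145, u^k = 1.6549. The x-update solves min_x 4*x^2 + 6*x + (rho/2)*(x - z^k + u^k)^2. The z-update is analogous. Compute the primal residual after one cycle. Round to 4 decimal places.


ADMM iteration with rho = 1.0, z^k = 1.7145, u^k = 1.6549
Step 1: x-update.
Minimize 4*x^2 + 6*x + (1.0/2)*(x - 1.7145 + 1.6549)^2
FOC: (2*4 + 1.0)*x = -6 + 1.0*(1.7145 - 1.6549)
x^{k+1} = -0.66
Step 2: z-update.
Minimize 3*z^2 + 4*z + (1.0/2)*(-0.66 - z + 1.6549)^2
FOC: (2*3 + 1.0)*z = -4 + 1.0*(-0.66 + 1.6549)
z^{k+1} = -0.4293
Step 3: u-update.
u^{k+1} = 1.6549 - 0.66 + 0.4293 = 1.4242
Step 4: Primal residual = |-0.66 + 0.4293| = 0.2307


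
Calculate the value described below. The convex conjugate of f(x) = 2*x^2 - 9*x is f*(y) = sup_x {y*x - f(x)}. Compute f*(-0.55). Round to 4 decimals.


f*(y) = sup_x {y*x - a*x^2 - b*x} = sup_x {(y-b)*x - a*x^2}
FOC: (y - b) - 2a*x = 0 => x* = (y - b)/(2a)
x* = (-0.55 + 9)/(2*2) = 2.1125
f*(-0.55) = (y-b)^2/(4a) = (-0.55 + 9)^2/(4*2)
= 71.4025/8 = 8.9253


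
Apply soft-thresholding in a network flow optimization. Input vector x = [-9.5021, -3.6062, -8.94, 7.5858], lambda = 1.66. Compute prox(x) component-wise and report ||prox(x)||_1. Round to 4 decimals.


Soft-thresholding with lambda = 1.66:
prox(-9.5021) = sign(-9.5021)*max(|-9.5021| - 1.66, 0) = -7.8421
prox(-3.6062) = sign(-3.6062)*max(|-3.6062| - 1.66, 0) = -1.9462
prox(-8.94) = sign(-8.94)*max(|-8.94| - 1.66, 0) = -7.28
prox(7.5858) = sign(7.5858)*max(|7.5858| - 1.66, 0) = 5.9258
prox(x) = [-7.8421, -1.9462, -7.28, 5.9258]
||prox(x)||_1 = 7.8421 + 1.9462 + 7.28 + 5.9258 = 22.9941


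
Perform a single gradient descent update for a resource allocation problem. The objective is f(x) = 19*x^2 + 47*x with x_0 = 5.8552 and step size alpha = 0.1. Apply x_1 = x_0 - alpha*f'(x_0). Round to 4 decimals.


We compute the gradient at x_0 and apply the update.
f'(x) = 38*x + 47
f'(5.8552) = 38*5.8552 + 47 = 269.4976
x_1 = 5.8552 - 0.1*269.4976 = -21.0946


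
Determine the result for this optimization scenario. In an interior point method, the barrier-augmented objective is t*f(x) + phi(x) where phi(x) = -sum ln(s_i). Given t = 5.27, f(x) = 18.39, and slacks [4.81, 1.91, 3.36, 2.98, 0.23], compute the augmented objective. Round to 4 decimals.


Step 1: Compute log-barrier.
ln values: [1.5707, 0.6471, 1.2119, 1.0919, -1.4697]
phi = -(1.5707 + 0.6471 + 1.2119 + 1.0919 - 1.4697) = -3.052
Step 2: Compute augmented objective.
t*f(x) = 5.27*18.39 = 96.9153
Total = 96.9153 - 3.052 = 93.8633


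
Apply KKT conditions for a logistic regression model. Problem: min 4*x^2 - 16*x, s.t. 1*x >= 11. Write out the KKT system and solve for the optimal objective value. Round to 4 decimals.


Step 1: Try lambda = 0 (constraint inactive).
x_unc = 16/(2*4) = 2.0
Check: 1*2.0 = 2.0 < 11 -- violated!
Step 2: Constraint must be active: 1*x = 11
x* = 11/1 = 11.0
lambda = (2*4*11.0 - 16)/1 = 72.0
Step 3: Compute optimal value.
f(x*) = 4*11.0^2 - 16*11.0 = 308.0


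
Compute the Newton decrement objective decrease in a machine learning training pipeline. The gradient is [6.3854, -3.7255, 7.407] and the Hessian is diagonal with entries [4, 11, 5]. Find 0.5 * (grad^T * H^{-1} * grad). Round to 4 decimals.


Step 1: H is diagonal, so H^(-1) * g = [1.5964, -0.3387, 1.4814].
Step 2: g^T H^(-1) g = sum_i g_i^2 / H_ii
  = (6.3854)^2/4 + (-3.7255)^2/11 + (7.407)^2/5
  = 10.1933 + 1.2618 + 10.9727 = 22.4278
Step 3: Objective decrease = 0.5 * g^T H^(-1) g = 11.2139


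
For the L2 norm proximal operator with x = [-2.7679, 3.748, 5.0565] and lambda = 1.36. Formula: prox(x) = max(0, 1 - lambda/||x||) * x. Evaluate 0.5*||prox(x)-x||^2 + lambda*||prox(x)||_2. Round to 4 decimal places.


Step 1: Compute ||x||.
||x|| = 6.8758
Step 2: Compute scaling factor.
scale = max(0, 1 - 1.36/6.8758) = 0.8022
Step 3: prox(x) = [-2.2204, 3.0067, 4.0564]
||prox(x)|| = 5.5158
Step 4: Proximal objective.
0.5*||prox-x||^2 = 0.9248
lambda*||prox|| = 7.5015
Total = 8.4263


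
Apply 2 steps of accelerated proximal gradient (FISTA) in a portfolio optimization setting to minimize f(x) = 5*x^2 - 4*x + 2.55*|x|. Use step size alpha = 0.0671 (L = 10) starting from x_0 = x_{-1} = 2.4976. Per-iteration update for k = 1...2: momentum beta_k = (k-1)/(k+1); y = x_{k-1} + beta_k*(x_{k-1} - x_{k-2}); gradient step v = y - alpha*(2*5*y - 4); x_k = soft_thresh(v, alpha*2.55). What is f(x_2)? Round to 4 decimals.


FISTA on f(x) = 5*x^2 - 4*x + 2.55*|x|
L = 10, alpha = 0.0671
Iteration 1: beta = 0.0, y = 2.4976 + 0.0*(2.4976 - 2.4976) = 2.4976
  grad(y) = 20.976, v = y - alpha*grad = 1.0901
  prox(v) = soft_thresh(1.0901, 0.1711) = 0.919
Iteration 2: beta = 0.3333, y = 0.919 + 0.3333*(0.919 - 2.4976) = 0.3928
  grad(y) = -0.0719, v = y - alpha*grad = 0.3976
  prox(v) = soft_thresh(0.3976, 0.1711) = 0.2265
f(x_2) = 5*0.2265^2 - 4*0.2265 + 2.55*|0.2265| = -0.0719


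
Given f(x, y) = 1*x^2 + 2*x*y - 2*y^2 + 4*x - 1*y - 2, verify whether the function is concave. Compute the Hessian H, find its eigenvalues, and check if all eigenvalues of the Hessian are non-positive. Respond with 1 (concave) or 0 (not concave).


The Hessian of f(x,y) = 1*x^2 + 2*x*y - 2*y^2 + 4*x - 1*y - 2 is:
H = [[2, 2], [2, -4]]
Trace = 2 - 4 = -2
Determinant = 2*-4 - (2)^2 = -12
Discriminant = (-2)^2 - 4*-12 = 52.0
Eigenvalues: lambda_1 = -4.6056, lambda_2 = 2.6056
The function is not concave.

0


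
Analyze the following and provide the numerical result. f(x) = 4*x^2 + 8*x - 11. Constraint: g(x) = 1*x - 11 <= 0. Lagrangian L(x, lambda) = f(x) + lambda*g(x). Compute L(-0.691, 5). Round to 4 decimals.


Step 1: Evaluate f(x).
f(-0.691) = 4*(-0.691)^2 + 8*(-0.691) - 11 = -14.6181
Step 2: Evaluate g(x).
g(-0.691) = 1*-0.691 - 11 = -11.691
Step 3: Compute Lagrangian.
L = -14.6181 + 5*-11.691 = -73.0731


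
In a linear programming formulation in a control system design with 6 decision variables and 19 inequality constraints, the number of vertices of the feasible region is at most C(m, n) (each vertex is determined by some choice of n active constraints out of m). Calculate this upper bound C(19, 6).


Each vertex corresponds to some choice of n active constraints out of m, so the number of vertices is at most C(m, n) = m! / (n!(m-n)!).
m = 19, n = 6
Numerator: 19 * 18 * 17 * 16 * 15 * 14
Denominator: 6! = 720
C(19, 6) = 27132


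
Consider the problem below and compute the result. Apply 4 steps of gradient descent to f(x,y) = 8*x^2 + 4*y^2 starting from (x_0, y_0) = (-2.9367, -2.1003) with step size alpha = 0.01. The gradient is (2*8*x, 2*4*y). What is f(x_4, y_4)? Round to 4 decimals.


Gradient descent on f(x,y) = 8*x^2 + 4*y^2.
Starting point: (-2.9367, -2.1003), alpha = 0.01
Step 1: grad_x = 2*8*-2.9367 = -46.9872, grad_y = 2*4*-2.1003 = -16.8024
  x_1 = -2.9367 - 0.01*-46.9872 = -2.4668
  y_1 = -2.1003 - 0.01*-16.8024 = -1.9323
Step 2: grad_x = 2*8*-2.4668 = -39.4692, grad_y = 2*4*-1.9323 = -15.4582
  x_2 = -2.4668 - 0.01*-39.4692 = -2.0721
  y_2 = -1.9323 - 0.01*-15.4582 = -1.7777
Step 3: grad_x = 2*8*-2.0721 = -33.1542, grad_y = 2*4*-1.7777 = -14.2216
  x_3 = -2.0721 - 0.01*-33.1542 = -1.7406
  y_3 = -1.7777 - 0.01*-14.2216 = -1.6355
Step 4: grad_x = 2*8*-1.7406 = -27.8495, grad_y = 2*4*-1.6355 = -13.0838
  x_4 = -1.7406 - 0.01*-27.8495 = -1.4621
  y_4 = -1.6355 - 0.01*-13.0838 = -1.5046
f(-1.4621, -1.5046) = 8*(-1.4621)^2 + 4*(-1.5046)^2 = 26.1576


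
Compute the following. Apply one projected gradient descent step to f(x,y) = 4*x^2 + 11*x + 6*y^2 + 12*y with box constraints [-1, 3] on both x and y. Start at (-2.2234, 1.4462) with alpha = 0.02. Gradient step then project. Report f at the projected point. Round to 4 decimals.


Step 1: Compute gradient at (-2.2234, 1.4462).
grad_x = 2*4*-2.2234 + 11 = -6.7872
grad_y = 2*6*1.4462 + 12 = 29.3544
Step 2: Gradient step.
x_raw = -2.2234 - 0.02*-6.7872 = -2.0877
y_raw = 1.4462 - 0.02*29.3544 = 0.8591
Step 3: Project onto [-1, 3].
x_proj = clip(-2.0877) = -1.0
y_proj = clip(0.8591) = 0.8591
Step 4: Evaluate f.
f(-1.0, 0.8591) = 7.7378


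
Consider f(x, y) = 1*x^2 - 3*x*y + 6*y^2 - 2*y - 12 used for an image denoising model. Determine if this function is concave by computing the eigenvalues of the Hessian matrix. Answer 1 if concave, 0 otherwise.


The Hessian of f(x,y) = 1*x^2 - 3*x*y + 6*y^2 - 2*y - 12 is:
H = [[2, -3], [-3, 12]]
Trace = 2 + 12 = 14
Determinant = 2*12 - (-3)^2 = 15
Discriminant = (14)^2 - 4*15 = 136.0
Eigenvalues: lambda_1 = 1.169, lambda_2 = 12.831
The function is not concave.

0


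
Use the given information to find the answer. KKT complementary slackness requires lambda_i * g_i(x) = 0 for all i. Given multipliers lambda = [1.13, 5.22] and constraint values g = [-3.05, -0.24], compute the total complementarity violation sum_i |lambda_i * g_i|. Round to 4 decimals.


KKT complementary slackness check:
lambda_1 * g_1 = 1.13 * -3.05 = -3.4465
lambda_2 * g_2 = 5.22 * -0.24 = -1.2528
Total violation = 3.4465 + 1.2528 = 4.6993


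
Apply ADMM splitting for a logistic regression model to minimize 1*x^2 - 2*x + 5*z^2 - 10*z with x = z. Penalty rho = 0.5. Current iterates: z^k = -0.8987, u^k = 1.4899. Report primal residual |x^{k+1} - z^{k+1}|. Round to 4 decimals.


ADMM iteration with rho = 0.5, z^k = -0.8987, u^k = 1.4899
Step 1: x-update.
Minimize 1*x^2 - 2*x + (0.5/2)*(x + 0.8987 + 1.4899)^2
FOC: (2*1 + 0.5)*x = 2 + 0.5*(-0.8987 - 1.4899)
x^{k+1} = 0.3223
Step 2: z-update.
Minimize 5*z^2 - 10*z + (0.5/2)*(0.3223 - z + 1.4899)^2
FOC: (2*5 + 0.5)*z = 10 + 0.5*(0.3223 + 1.4899)
z^{k+1} = 1.0387
Step 3: u-update.
u^{k+1} = 1.4899 + 0.3223 - 1.0387 = 0.7735
Step 4: Primal residual = |0.3223 - 1.0387| = 0.7164


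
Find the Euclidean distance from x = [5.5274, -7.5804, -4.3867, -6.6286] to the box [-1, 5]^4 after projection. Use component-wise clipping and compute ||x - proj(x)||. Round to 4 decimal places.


Project each component onto [-1, 5].
clip(5.5274) = 5.0, clip(-7.5804) = -1.0, clip(-4.3867) = -1.0, clip(-6.6286) = -1.0
Projection = [5.0, -1.0, -1.0, -1.0]
Squared diffs: [0.2782, 43.3017, 11.4697, 31.6811]
Distance = sqrt(86.7307) = 9.3129


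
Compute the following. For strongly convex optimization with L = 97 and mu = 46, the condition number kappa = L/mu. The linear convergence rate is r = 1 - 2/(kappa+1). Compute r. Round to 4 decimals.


Step 1: Compute the condition number.
kappa = L/mu = 97/46 = 2.1087
Step 2: Compute the convergence rate.
r = 1 - 2/(kappa + 1) = 1 - 2*mu/(L + mu) = (L - mu)/(L + mu) = 51/143 = 0.3566


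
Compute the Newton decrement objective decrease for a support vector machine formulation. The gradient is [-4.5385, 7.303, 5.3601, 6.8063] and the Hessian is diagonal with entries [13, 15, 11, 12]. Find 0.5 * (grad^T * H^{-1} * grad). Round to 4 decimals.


Step 1: H is diagonal, so H^(-1) * g = [-0.3491, 0.4869, 0.4873, 0.5672].
Step 2: g^T H^(-1) g = sum_i g_i^2 / H_ii
  = (-4.5385)^2/13 + (7.303)^2/15 + (5.3601)^2/11 + (6.8063)^2/12
  = 1.5845 + 3.5556 + 2.6119 + 3.8605 = 11.6124
Step 3: Objective decrease = 0.5 * g^T H^(-1) g = 5.8062


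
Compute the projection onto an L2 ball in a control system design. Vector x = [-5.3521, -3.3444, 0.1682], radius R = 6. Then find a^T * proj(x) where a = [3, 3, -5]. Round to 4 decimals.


Step 1: Compute ||x|| (intermediates to 6 decimals).
||x|| = sqrt((-5.3521)^2 + (-3.3444)^2 + 0.1682^2) = 6.313341
Step 2: Project.
Since ||x|| > R, scale = R/||x|| = 6/6.313341 = 0.950368, proj(x) = scale * x
proj(x) = [-5.086465, -3.178411, 0.159852]
Step 3: Dot product.
a^T * proj(x) = 3*(-5.086465) + 3*(-3.178411) - 5*0.159852 = -25.5939


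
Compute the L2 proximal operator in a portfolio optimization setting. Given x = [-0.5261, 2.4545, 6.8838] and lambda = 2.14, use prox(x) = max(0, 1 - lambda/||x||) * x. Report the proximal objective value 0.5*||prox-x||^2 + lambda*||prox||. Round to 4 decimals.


Step 1: Compute ||x||.
||x|| = 7.3272
Step 2: Compute scaling factor.
scale = max(0, 1 - 2.14/7.3272) = 0.7079
Step 3: prox(x) = [-0.3724, 1.7376, 4.8733]
||prox(x)|| = 5.1872
Step 4: Proximal objective.
0.5*||prox-x||^2 = 2.2898
lambda*||prox|| = 11.1006
Total = 13.3904


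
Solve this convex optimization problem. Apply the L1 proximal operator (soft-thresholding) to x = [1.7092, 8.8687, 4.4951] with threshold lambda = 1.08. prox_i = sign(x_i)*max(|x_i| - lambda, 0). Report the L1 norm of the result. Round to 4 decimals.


Soft-thresholding with lambda = 1.08:
prox(1.7092) = sign(1.7092)*max(|1.7092| - 1.08, 0) = 0.6292
prox(8.8687) = sign(8.8687)*max(|8.8687| - 1.08, 0) = 7.7887
prox(4.4951) = sign(4.4951)*max(|4.4951| - 1.08, 0) = 3.4151
prox(x) = [0.6292, 7.7887, 3.4151]
||prox(x)||_1 = 0.6292 + 7.7887 + 3.4151 = 11.833


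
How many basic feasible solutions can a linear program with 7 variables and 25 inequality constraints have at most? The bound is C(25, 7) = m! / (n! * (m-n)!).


Each vertex corresponds to some choice of n active constraints out of m, so the number of vertices is at most C(m, n) = m! / (n!(m-n)!).
m = 25, n = 7
Numerator: 25 * 24 * 23 * 22 * 21 * 20 * 19
Denominator: 7! = 5040
C(25, 7) = 480700


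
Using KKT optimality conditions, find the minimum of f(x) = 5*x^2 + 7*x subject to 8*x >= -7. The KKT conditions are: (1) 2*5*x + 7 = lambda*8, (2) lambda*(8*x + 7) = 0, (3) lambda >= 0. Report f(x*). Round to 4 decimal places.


Step 1: Try lambda = 0 (constraint inactive).
Stationarity: 2*5*x + 7 = 0
x* = -7/(2*5) = -0.7
Check constraint: 8*-0.7 = -5.6 >= -7 -- satisfied.
Step 2: Compute optimal value.
f(x*) = 5*(-0.7)^2 + 7*(-0.7) = -2.45


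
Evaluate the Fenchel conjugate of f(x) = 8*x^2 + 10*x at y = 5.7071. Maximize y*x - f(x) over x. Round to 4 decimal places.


f*(y) = sup_x {y*x - a*x^2 - b*x} = sup_x {(y-b)*x - a*x^2}
FOC: (y - b) - 2a*x = 0 => x* = (y - b)/(2a)
x* = (5.7071 - 10)/(2*8) = -0.2683
f*(5.7071) = (y-b)^2/(4a) = (5.7071 - 10)^2/(4*8)
= 18.429/32 = 0.5759


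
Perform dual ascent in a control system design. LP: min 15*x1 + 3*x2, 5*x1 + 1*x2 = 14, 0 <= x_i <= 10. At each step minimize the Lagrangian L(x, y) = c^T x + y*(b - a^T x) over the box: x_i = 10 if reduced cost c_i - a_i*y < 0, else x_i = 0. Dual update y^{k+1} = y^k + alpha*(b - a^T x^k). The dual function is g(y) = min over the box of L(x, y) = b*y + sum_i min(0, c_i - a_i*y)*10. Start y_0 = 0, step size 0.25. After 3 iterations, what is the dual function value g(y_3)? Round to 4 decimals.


Dual ascent for LP: min 15*x1 + 3*x2, 5*x1 + 1*x2 = 14, 0 <= x_i <= 10
Step 1: y^k = 0.0, reduced costs: (15.0, 3.0)
  x^k = (0.0, 0.0), subgradient = b - a^T x = 14.0
  y^{k+1} = 0.0 + 0.25*14.0 = 3.5
Step 2: y^k = 3.5, reduced costs: (-2.5, -0.5)
  x^k = (10.0, 10.0), subgradient = b - a^T x = -46.0
  y^{k+1} = 3.5 + 0.25*-46.0 = -8.0
Step 3: y^k = -8.0, reduced costs: (55.0, 11.0)
  x^k = (0.0, 0.0), subgradient = b - a^T x = 14.0
  y^{k+1} = -8.0 + 0.25*14.0 = -4.5
Dual objective at y_3 = -4.5: reduced costs (37.5, 7.5), box minimizer x = (0.0, 0.0)
g(y_3) = b*y + (c1 - a1*y)*x1 + (c2 - a2*y)*x2 = 14*(-4.5) + 37.5*0.0 + 7.5*0.0 = -63.0 + 0.0 + 0.0 = -63.0


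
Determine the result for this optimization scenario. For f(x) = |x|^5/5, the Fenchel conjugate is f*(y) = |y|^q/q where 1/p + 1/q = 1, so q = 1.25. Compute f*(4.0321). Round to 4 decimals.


The conjugate exponent q satisfies 1/p + 1/q = 1.
p = 5, so q = 5/(5 - 1) = 1.25
|y|^q = 4.0321^1.25 = 5.7137
f*(4.0321) = 5.7137 / 1.25 = 4.5709


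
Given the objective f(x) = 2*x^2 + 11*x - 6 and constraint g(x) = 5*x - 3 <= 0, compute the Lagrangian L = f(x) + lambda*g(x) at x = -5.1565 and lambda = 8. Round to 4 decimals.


Step 1: Evaluate f(x).
f(-5.1565) = 2*(-5.1565)^2 + 11*(-5.1565) - 6 = -9.5425
Step 2: Evaluate g(x).
g(-5.1565) = 5*-5.1565 - 3 = -28.7825
Step 3: Compute Lagrangian.
L = -9.5425 + 8*-28.7825 = -239.8025


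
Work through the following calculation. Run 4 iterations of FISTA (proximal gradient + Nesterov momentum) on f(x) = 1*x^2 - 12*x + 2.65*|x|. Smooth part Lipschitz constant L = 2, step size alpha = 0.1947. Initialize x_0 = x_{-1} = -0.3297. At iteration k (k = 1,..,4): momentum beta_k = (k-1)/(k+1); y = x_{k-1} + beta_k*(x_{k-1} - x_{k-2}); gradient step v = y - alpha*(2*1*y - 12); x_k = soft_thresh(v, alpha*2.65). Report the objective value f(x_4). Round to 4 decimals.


FISTA on f(x) = 1*x^2 - 12*x + 2.65*|x|
L = 2, alpha = 0.1947
Iteration 1: beta = 0.0, y = -0.3297 + 0.0*(-0.3297 + 0.3297) = -0.3297
  grad(y) = -12.6594, v = y - alpha*grad = 2.1351
  prox(v) = soft_thresh(2.1351, 0.516) = 1.6191
Iteration 2: beta = 0.3333, y = 1.6191 + 0.3333*(1.6191 + 0.3297) = 2.2687
  grad(y) = -7.4625, v = y - alpha*grad = 3.7217
  prox(v) = soft_thresh(3.7217, 0.516) = 3.2057
Iteration 3: beta = 0.5, y = 3.2057 + 0.5*(3.2057 - 1.6191) = 3.999
  grad(y) = -4.0019, v = y - alpha*grad = 4.7782
  prox(v) = soft_thresh(4.7782, 0.516) = 4.2623
Iteration 4: beta = 0.6, y = 4.2623 + 0.6*(4.2623 - 3.2057) = 4.8962
  grad(y) = -2.2077, v = y - alpha*grad = 5.326
  prox(v) = soft_thresh(5.326, 0.516) = 4.81
f(x_4) = 1*4.81^2 - 12*4.81 + 2.65*|4.81| = -21.8374


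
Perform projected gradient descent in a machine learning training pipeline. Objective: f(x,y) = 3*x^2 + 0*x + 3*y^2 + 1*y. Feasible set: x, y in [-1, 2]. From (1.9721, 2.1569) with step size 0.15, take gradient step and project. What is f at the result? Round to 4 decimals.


Step 1: Compute gradient at (1.9721, 2.1569).
grad_x = 2*3*1.9721 + 0 = 11.8326
grad_y = 2*3*2.1569 + 1 = 13.9414
Step 2: Gradient step.
x_raw = 1.9721 - 0.15*11.8326 = 0.1972
y_raw = 2.1569 - 0.15*13.9414 = 0.0657
Step 3: Project onto [-1, 2].
x_proj = clip(0.1972) = 0.1972
y_proj = clip(0.0657) = 0.0657
Step 4: Evaluate f.
f(0.1972, 0.0657) = 0.1953


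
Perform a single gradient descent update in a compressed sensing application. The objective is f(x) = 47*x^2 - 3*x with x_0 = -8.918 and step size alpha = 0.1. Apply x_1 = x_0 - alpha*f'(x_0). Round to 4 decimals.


We compute the gradient at x_0 and apply the update.
f'(x) = 94*x - 3
f'(-8.918) = 94*-8.918 - 3 = -841.292
x_1 = -8.918 - 0.1*-841.292 = 75.2112


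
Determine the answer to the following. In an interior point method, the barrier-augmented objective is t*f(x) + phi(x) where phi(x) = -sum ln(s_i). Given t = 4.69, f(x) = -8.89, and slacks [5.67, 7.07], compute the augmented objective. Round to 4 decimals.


Step 1: Compute log-barrier.
ln values: [1.7352, 1.9559]
phi = -(1.7352 + 1.9559) = -3.691
Step 2: Compute augmented objective.
t*f(x) = 4.69*-8.89 = -41.6941
Total = -41.6941 - 3.691 = -45.3851


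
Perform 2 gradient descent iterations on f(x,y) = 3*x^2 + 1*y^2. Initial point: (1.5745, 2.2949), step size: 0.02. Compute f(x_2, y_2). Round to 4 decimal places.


Gradient descent on f(x,y) = 3*x^2 + 1*y^2.
Starting point: (1.5745, 2.2949), alpha = 0.02
Step 1: grad_x = 2*3*1.5745 = 9.447, grad_y = 2*1*2.2949 = 4.5898
  x_1 = 1.5745 - 0.02*9.447 = 1.3856
  y_1 = 2.2949 - 0.02*4.5898 = 2.2031
Step 2: grad_x = 2*3*1.3856 = 8.3134, grad_y = 2*1*2.2031 = 4.4062
  x_2 = 1.3856 - 0.02*8.3134 = 1.2193
  y_2 = 2.2031 - 0.02*4.4062 = 2.115
f(1.2193, 2.115) = 3*1.2193^2 + 1*2.115^2 = 8.9332


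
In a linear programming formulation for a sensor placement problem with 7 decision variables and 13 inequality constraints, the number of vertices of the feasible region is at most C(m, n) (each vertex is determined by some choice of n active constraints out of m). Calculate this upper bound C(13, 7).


Each vertex corresponds to some choice of n active constraints out of m, so the number of vertices is at most C(m, n) = m! / (n!(m-n)!).
m = 13, n = 7
Numerator: 13 * 12 * 11 * 10 * 9 * 8 * 7
Denominator: 7! = 5040
C(13, 7) = 1716


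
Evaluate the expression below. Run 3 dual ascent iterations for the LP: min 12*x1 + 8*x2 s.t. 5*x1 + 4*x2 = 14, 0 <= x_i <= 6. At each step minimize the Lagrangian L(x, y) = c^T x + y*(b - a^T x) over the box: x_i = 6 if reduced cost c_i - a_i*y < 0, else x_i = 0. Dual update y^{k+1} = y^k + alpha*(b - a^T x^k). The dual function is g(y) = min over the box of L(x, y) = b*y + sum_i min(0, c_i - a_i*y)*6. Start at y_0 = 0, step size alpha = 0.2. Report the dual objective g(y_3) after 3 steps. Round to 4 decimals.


Dual ascent for LP: min 12*x1 + 8*x2, 5*x1 + 4*x2 = 14, 0 <= x_i <= 6
Step 1: y^k = 0.0, reduced costs: (12.0, 8.0)
  x^k = (0.0, 0.0), subgradient = b - a^T x = 14.0
  y^{k+1} = 0.0 + 0.2*14.0 = 2.8
Step 2: y^k = 2.8, reduced costs: (-2.0, -3.2)
  x^k = (6.0, 6.0), subgradient = b - a^T x = -40.0
  y^{k+1} = 2.8 + 0.2*-40.0 = -5.2
Step 3: y^k = -5.2, reduced costs: (38.0, 28.8)
  x^k = (0.0, 0.0), subgradient = b - a^T x = 14.0
  y^{k+1} = -5.2 + 0.2*14.0 = -2.4
Dual objective at y_3 = -2.4: reduced costs (24.0, 17.6), box minimizer x = (0.0, 0.0)
g(y_3) = b*y + (c1 - a1*y)*x1 + (c2 - a2*y)*x2 = 14*(-2.4) + 24.0*0.0 + 17.6*0.0 = -33.6 + 0.0 + 0.0 = -33.6


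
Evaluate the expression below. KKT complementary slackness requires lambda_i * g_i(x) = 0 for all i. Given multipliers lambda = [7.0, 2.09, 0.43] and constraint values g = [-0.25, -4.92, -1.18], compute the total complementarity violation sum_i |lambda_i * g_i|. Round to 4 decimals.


KKT complementary slackness check:
lambda_1 * g_1 = 7.0 * -0.25 = -1.75
lambda_2 * g_2 = 2.09 * -4.92 = -10.2828
lambda_3 * g_3 = 0.43 * -1.18 = -0.5074
Total violation = 1.75 + 10.2828 + 0.5074 = 12.5402


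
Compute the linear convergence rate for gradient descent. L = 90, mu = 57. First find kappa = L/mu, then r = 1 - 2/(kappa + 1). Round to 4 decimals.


Step 1: Compute the condition number.
kappa = L/mu = 90/57 = 1.5789
Step 2: Compute the convergence rate.
r = 1 - 2/(kappa + 1) = 1 - 2*mu/(L + mu) = (L - mu)/(L + mu) = 33/147 = 0.2245


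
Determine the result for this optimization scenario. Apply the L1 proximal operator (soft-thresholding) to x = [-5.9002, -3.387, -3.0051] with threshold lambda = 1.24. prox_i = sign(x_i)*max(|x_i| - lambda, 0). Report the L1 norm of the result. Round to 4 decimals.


Soft-thresholding with lambda = 1.24:
prox(-5.9002) = sign(-5.9002)*max(|-5.9002| - 1.24, 0) = -4.6602
prox(-3.387) = sign(-3.387)*max(|-3.387| - 1.24, 0) = -2.147
prox(-3.0051) = sign(-3.0051)*max(|-3.0051| - 1.24, 0) = -1.7651
prox(x) = [-4.6602, -2.147, -1.7651]
||prox(x)||_1 = 4.6602 + 2.147 + 1.7651 = 8.5723


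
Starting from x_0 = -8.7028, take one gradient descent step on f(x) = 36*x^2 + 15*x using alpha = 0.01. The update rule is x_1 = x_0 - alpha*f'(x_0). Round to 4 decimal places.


We compute the gradient at x_0 and apply the update.
f'(x) = 72*x + 15
f'(-8.7028) = 72*-8.7028 + 15 = -611.6016
x_1 = -8.7028 - 0.01*-611.6016 = -2.5868


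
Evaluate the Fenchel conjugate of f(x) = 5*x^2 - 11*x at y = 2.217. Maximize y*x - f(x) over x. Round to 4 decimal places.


f*(y) = sup_x {y*x - a*x^2 - b*x} = sup_x {(y-b)*x - a*x^2}
FOC: (y - b) - 2a*x = 0 => x* = (y - b)/(2a)
x* = (2.217 + 11)/(2*5) = 1.3217
f*(2.217) = (y-b)^2/(4a) = (2.217 + 11)^2/(4*5)
= 174.6891/20 = 8.7345


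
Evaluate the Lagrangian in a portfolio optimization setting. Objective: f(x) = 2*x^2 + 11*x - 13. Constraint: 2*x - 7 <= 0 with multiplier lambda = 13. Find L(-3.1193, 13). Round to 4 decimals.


Step 1: Evaluate f(x).
f(-3.1193) = 2*(-3.1193)^2 + 11*(-3.1193) - 13 = -27.8522
Step 2: Evaluate g(x).
g(-3.1193) = 2*-3.1193 - 7 = -13.2386
Step 3: Compute Lagrangian.
L = -27.8522 + 13*-13.2386 = -199.954


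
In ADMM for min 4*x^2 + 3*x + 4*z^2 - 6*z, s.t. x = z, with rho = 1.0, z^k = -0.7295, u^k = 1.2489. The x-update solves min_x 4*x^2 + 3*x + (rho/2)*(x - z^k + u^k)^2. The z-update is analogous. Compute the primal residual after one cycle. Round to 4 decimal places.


ADMM iteration with rho = 1.0, z^k = -0.7295, u^k = 1.2489
Step 1: x-update.
Minimize 4*x^2 + 3*x + (1.0/2)*(x + 0.7295 + 1.2489)^2
FOC: (2*4 + 1.0)*x = -3 + 1.0*(-0.7295 - 1.2489)
x^{k+1} = -0.5532
Step 2: z-update.
Minimize 4*z^2 - 6*z + (1.0/2)*(-0.5532 - z + 1.2489)^2
FOC: (2*4 + 1.0)*z = 6 + 1.0*(-0.5532 + 1.2489)
z^{k+1} = 0.744
Step 3: u-update.
u^{k+1} = 1.2489 - 0.5532 - 0.744 = -0.0482
Step 4: Primal residual = |-0.5532 - 0.744| = 1.2971


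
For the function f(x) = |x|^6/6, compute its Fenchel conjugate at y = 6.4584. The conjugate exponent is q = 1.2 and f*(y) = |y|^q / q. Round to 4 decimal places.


The conjugate exponent q satisfies 1/p + 1/q = 1.
p = 6, so q = 6/(6 - 1) = 1.2
|y|^q = 6.4584^1.2 = 9.3789
f*(6.4584) = 9.3789 / 1.2 = 7.8157


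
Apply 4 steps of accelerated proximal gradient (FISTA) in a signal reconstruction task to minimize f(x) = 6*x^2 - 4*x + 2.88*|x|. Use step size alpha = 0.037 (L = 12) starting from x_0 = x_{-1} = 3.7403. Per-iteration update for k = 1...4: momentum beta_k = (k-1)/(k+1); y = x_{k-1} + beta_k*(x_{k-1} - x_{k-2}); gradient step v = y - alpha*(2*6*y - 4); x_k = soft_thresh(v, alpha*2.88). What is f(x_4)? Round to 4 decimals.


FISTA on f(x) = 6*x^2 - 4*x + 2.88*|x|
L = 12, alpha = 0.037
Iteration 1: beta = 0.0, y = 3.7403 + 0.0*(3.7403 - 3.7403) = 3.7403
  grad(y) = 40.8836, v = y - alpha*grad = 2.2276
  prox(v) = soft_thresh(2.2276, 0.1066) = 2.121
Iteration 2: beta = 0.3333, y = 2.121 + 0.3333*(2.121 - 3.7403) = 1.5813
  grad(y) = 14.9755, v = y - alpha*grad = 1.0272
  prox(v) = soft_thresh(1.0272, 0.1066) = 0.9206
Iteration 3: beta = 0.5, y = 0.9206 + 0.5*(0.9206 - 2.121) = 0.3204
  grad(y) = -0.1548, v = y - alpha*grad = 0.3262
  prox(v) = soft_thresh(0.3262, 0.1066) = 0.2196
Iteration 4: beta = 0.6, y = 0.2196 + 0.6*(0.2196 - 0.9206) = -0.201
  grad(y) = -6.4122, v = y - alpha*grad = 0.0362
  prox(v) = soft_thresh(0.0362, 0.1066) = 0.0
f(x_4) = 6*0.0^2 - 4*0.0 + 2.88*|0.0| = 0.0


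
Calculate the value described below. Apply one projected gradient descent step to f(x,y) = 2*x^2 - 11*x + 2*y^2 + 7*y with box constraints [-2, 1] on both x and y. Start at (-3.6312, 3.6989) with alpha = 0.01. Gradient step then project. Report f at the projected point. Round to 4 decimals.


Step 1: Compute gradient at (-3.6312, 3.6989).
grad_x = 2*2*-3.6312 - 11 = -25.5248
grad_y = 2*2*3.6989 + 7 = 21.7956
Step 2: Gradient step.
x_raw = -3.6312 - 0.01*-25.5248 = -3.376
y_raw = 3.6989 - 0.01*21.7956 = 3.4809
Step 3: Project onto [-2, 1].
x_proj = clip(-3.376) = -2.0
y_proj = clip(3.4809) = 1.0
Step 4: Evaluate f.
f(-2.0, 1.0) = 39.0


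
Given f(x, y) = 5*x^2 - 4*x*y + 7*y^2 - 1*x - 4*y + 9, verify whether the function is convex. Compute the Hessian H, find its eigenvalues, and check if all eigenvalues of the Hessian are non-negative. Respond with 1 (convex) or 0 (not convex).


The Hessian of f(x,y) = 5*x^2 - 4*x*y + 7*y^2 - 1*x - 4*y + 9 is:
H = [[10, -4], [-4, 14]]
Trace = 10 + 14 = 24
Determinant = 10*14 - (-4)^2 = 124
Discriminant = (24)^2 - 4*124 = 80.0
Eigenvalues: lambda_1 = 7.5279, lambda_2 = 16.4721
The function is convex.

1


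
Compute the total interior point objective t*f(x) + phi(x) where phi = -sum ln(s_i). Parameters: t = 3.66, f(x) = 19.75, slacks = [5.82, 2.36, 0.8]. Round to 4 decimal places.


Step 1: Compute log-barrier.
ln values: [1.7613, 0.8587, -0.2231]
phi = -(1.7613 + 0.8587 - 0.2231) = -2.3968
Step 2: Compute augmented objective.
t*f(x) = 3.66*19.75 = 72.285
Total = 72.285 - 2.3968 = 69.8882


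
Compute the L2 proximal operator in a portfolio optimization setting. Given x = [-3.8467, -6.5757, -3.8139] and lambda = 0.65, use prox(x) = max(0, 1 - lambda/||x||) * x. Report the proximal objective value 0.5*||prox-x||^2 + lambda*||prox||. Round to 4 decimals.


Step 1: Compute ||x||.
||x|| = 8.5196
Step 2: Compute scaling factor.
scale = max(0, 1 - 0.65/8.5196) = 0.9237
Step 3: prox(x) = [-3.5532, -6.074, -3.5229]
||prox(x)|| = 7.8696
Step 4: Proximal objective.
0.5*||prox-x||^2 = 0.2113
lambda*||prox|| = 5.1152
Total = 5.3265


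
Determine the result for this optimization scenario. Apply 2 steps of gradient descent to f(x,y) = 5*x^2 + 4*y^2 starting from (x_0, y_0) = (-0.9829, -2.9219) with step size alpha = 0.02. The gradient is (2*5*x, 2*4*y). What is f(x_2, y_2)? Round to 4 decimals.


Gradient descent on f(x,y) = 5*x^2 + 4*y^2.
Starting point: (-0.9829, -2.9219), alpha = 0.02
Step 1: grad_x = 2*5*-0.9829 = -9.829, grad_y = 2*4*-2.9219 = -23.3752
  x_1 = -0.9829 - 0.02*-9.829 = -0.7863
  y_1 = -2.9219 - 0.02*-23.3752 = -2.4544
Step 2: grad_x = 2*5*-0.7863 = -7.8632, grad_y = 2*4*-2.4544 = -19.6352
  x_2 = -0.7863 - 0.02*-7.8632 = -0.6291
  y_2 = -2.4544 - 0.02*-19.6352 = -2.0617
f(-0.6291, -2.0617) = 5*(-0.6291)^2 + 4*(-2.0617)^2 = 18.9809


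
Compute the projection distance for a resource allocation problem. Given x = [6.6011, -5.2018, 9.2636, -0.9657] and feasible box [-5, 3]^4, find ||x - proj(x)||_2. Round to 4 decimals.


Project each component onto [-5, 3].
clip(6.6011) = 3.0, clip(-5.2018) = -5.0, clip(9.2636) = 3.0, clip(-0.9657) = -0.9657
Projection = [3.0, -5.0, 3.0, -0.9657]
Squared diffs: [12.9679, 0.0407, 39.2327, 0.0]
Distance = sqrt(52.2413) = 7.2278


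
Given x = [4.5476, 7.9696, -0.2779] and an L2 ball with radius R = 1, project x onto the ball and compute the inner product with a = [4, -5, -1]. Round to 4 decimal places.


Step 1: Compute ||x|| (intermediates to 6 decimals).
||x|| = sqrt(4.5476^2 + 7.9696^2 + (-0.2779)^2) = 9.180001
Step 2: Project.
Since ||x|| > R, scale = R/||x|| = 1/9.180001 = 0.108932, proj(x) = scale * x
proj(x) = [0.495379, 0.868144, -0.030272]
Step 3: Dot product.
a^T * proj(x) = 4*0.495379 - 5*0.868144 - 1*(-0.030272) = -2.3289


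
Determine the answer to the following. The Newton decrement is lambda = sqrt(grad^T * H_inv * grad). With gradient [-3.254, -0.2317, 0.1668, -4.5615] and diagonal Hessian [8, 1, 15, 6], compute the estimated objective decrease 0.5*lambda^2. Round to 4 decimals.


Step 1: H is diagonal, so H^(-1) * g = [-0.4068, -0.2317, 0.0111, -0.7603].
Step 2: g^T H^(-1) g = sum_i g_i^2 / H_ii
  = (-3.254)^2/8 + (-0.2317)^2/1 + (0.1668)^2/15 + (-4.5615)^2/6
  = 1.3236 + 0.0537 + 0.0019 + 3.4679 = 4.847
Step 3: Objective decrease = 0.5 * g^T H^(-1) g = 2.4235


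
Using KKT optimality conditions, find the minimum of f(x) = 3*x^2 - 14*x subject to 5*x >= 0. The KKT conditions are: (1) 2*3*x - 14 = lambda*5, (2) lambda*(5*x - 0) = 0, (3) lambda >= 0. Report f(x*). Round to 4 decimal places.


Step 1: Try lambda = 0 (constraint inactive).
Stationarity: 2*3*x - 14 = 0
x* = 14/(2*3) = 7/3 = 2.3333 (rounded; the exact value 7/3 is used below)
Check constraint: 5*2.3333 = 11.6665 >= 0 -- satisfied.
Step 2: Compute optimal value.
f(x*) = 3*(7/3)^2 - 14*(7/3) = -16.3333


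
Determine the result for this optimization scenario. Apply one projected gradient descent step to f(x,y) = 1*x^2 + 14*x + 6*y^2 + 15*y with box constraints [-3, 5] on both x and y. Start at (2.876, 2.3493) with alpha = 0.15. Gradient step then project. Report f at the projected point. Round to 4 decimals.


Step 1: Compute gradient at (2.876, 2.3493).
grad_x = 2*1*2.876 + 14 = 19.752
grad_y = 2*6*2.3493 + 15 = 43.1916
Step 2: Gradient step.
x_raw = 2.876 - 0.15*19.752 = -0.0868
y_raw = 2.3493 - 0.15*43.1916 = -4.1294
Step 3: Project onto [-3, 5].
x_proj = clip(-0.0868) = -0.0868
y_proj = clip(-4.1294) = -3.0
Step 4: Evaluate f.
f(-0.0868, -3.0) = 7.7923


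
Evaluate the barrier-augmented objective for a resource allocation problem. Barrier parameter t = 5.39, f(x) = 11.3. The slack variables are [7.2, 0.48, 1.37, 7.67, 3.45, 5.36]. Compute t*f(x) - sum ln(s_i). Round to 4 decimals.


Step 1: Compute log-barrier.
ln values: [1.9741, -0.734, 0.3148, 2.0373, 1.2384, 1.679]
phi = -(1.9741 - 0.734 + 0.3148 + 2.0373 + 1.2384 + 1.679) = -6.5096
Step 2: Compute augmented objective.
t*f(x) = 5.39*11.3 = 60.907
Total = 60.907 - 6.5096 = 54.3974


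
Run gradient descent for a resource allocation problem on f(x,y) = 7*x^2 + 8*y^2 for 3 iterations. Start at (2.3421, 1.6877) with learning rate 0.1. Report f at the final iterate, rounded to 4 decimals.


Gradient descent on f(x,y) = 7*x^2 + 8*y^2.
Starting point: (2.3421, 1.6877), alpha = 0.1
Step 1: grad_x = 2*7*2.3421 = 32.7894, grad_y = 2*8*1.6877 = 27.0032
  x_1 = 2.3421 - 0.1*32.7894 = -0.9368
  y_1 = 1.6877 - 0.1*27.0032 = -1.0126
Step 2: grad_x = 2*7*-0.9368 = -13.1158, grad_y = 2*8*-1.0126 = -16.2019
  x_2 = -0.9368 - 0.1*-13.1158 = 0.3747
  y_2 = -1.0126 - 0.1*-16.2019 = 0.6076
Step 3: grad_x = 2*7*0.3747 = 5.2463, grad_y = 2*8*0.6076 = 9.7212
  x_3 = 0.3747 - 0.1*5.2463 = -0.1499
  y_3 = 0.6076 - 0.1*9.7212 = -0.3645
f(-0.1499, -0.3645) = 7*(-0.1499)^2 + 8*(-0.3645)^2 = 1.2204


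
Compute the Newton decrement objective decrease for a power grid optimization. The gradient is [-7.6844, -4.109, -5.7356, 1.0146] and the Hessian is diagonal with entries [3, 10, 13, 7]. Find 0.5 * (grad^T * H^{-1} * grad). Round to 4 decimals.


Step 1: H is diagonal, so H^(-1) * g = [-2.5615, -0.4109, -0.4412, 0.1449].
Step 2: g^T H^(-1) g = sum_i g_i^2 / H_ii
  = (-7.6844)^2/3 + (-4.109)^2/10 + (-5.7356)^2/13 + (1.0146)^2/7
  = 19.6833 + 1.6884 + 2.5305 + 0.1471 = 24.0493
Step 3: Objective decrease = 0.5 * g^T H^(-1) g = 12.0247


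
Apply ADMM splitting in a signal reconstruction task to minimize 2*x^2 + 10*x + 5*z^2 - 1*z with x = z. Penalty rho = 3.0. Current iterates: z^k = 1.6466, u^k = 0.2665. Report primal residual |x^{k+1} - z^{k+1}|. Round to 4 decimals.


ADMM iteration with rho = 3.0, z^k = 1.6466, u^k = 0.2665
Step 1: x-update.
Minimize 2*x^2 + 10*x + (3.0/2)*(x - 1.6466 + 0.2665)^2
FOC: (2*2 + 3.0)*x = -10 + 3.0*(1.6466 - 0.2665)
x^{k+1} = -0.8371
Step 2: z-update.
Minimize 5*z^2 - 1*z + (3.0/2)*(-0.8371 - z + 0.2665)^2
FOC: (2*5 + 3.0)*z = 1 + 3.0*(-0.8371 + 0.2665)
z^{k+1} = -0.0548
Step 3: u-update.
u^{k+1} = 0.2665 - 0.8371 + 0.0548 = -0.5158
Step 4: Primal residual = |-0.8371 + 0.0548| = 0.7823


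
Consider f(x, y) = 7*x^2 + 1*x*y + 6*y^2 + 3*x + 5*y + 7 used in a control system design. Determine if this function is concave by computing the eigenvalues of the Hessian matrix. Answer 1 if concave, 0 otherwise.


The Hessian of f(x,y) = 7*x^2 + 1*x*y + 6*y^2 + 3*x + 5*y + 7 is:
H = [[14, 1], [1, 12]]
Trace = 14 + 12 = 26
Determinant = 14*12 - (1)^2 = 167
Discriminant = (26)^2 - 4*167 = 8.0
Eigenvalues: lambda_1 = 11.5858, lambda_2 = 14.4142
The function is not concave.

0


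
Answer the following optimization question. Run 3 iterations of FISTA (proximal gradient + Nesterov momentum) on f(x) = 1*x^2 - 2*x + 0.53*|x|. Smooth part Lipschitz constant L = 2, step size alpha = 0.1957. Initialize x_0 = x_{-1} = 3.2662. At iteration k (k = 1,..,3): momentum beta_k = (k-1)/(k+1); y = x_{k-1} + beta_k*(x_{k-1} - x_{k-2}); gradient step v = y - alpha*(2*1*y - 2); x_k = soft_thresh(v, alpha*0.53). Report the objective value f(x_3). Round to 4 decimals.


FISTA on f(x) = 1*x^2 - 2*x + 0.53*|x|
L = 2, alpha = 0.1957
Iteration 1: beta = 0.0, y = 3.2662 + 0.0*(3.2662 - 3.2662) = 3.2662
  grad(y) = 4.5324, v = y - alpha*grad = 2.3792
  prox(v) = soft_thresh(2.3792, 0.1037) = 2.2755
Iteration 2: beta = 0.3333, y = 2.2755 + 0.3333*(2.2755 - 3.2662) = 1.9453
  grad(y) = 1.8905, v = y - alpha*grad = 1.5753
  prox(v) = soft_thresh(1.5753, 0.1037) = 1.4716
Iteration 3: beta = 0.5, y = 1.4716 + 0.5*(1.4716 - 2.2755) = 1.0696
  grad(y) = 0.1392, v = y - alpha*grad = 1.0424
  prox(v) = soft_thresh(1.0424, 0.1037) = 0.9386
f(x_3) = 1*0.9386^2 - 2*0.9386 + 0.53*|0.9386| = -0.4988


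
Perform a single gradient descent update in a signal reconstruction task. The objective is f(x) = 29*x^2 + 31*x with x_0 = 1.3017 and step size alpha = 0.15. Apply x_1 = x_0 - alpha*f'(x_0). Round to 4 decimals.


We compute the gradient at x_0 and apply the update.
f'(x) = 58*x + 31
f'(1.3017) = 58*1.3017 + 31 = 106.4986
x_1 = 1.3017 - 0.15*106.4986 = -14.6731


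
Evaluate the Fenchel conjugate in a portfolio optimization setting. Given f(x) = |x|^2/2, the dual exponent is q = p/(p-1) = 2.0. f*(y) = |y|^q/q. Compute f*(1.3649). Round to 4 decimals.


The conjugate exponent q satisfies 1/p + 1/q = 1.
p = 2, so q = 2/(2 - 1) = 2.0
|y|^q = 1.3649^2.0 = 1.863
f*(1.3649) = 1.863 / 2.0 = 0.9315


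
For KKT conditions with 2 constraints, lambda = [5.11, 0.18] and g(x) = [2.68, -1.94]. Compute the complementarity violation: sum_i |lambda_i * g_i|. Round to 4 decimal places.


KKT complementary slackness check:
lambda_1 * g_1 = 5.11 * 2.68 = 13.6948
lambda_2 * g_2 = 0.18 * -1.94 = -0.3492
Total violation = 13.6948 + 0.3492 = 14.044


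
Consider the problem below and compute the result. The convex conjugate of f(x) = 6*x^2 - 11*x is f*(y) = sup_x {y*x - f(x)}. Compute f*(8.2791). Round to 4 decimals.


f*(y) = sup_x {y*x - a*x^2 - b*x} = sup_x {(y-b)*x - a*x^2}
FOC: (y - b) - 2a*x = 0 => x* = (y - b)/(2a)
x* = (8.2791 + 11)/(2*6) = 1.6066
f*(8.2791) = (y-b)^2/(4a) = (8.2791 + 11)^2/(4*6)
= 371.6837/24 = 15.4868


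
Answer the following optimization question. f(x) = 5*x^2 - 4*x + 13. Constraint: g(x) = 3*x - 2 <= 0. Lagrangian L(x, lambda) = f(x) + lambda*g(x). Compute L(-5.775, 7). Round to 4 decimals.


Step 1: Evaluate f(x).
f(-5.775) = 5*(-5.775)^2 - 4*(-5.775) + 13 = 202.8531
Step 2: Evaluate g(x).
g(-5.775) = 3*-5.775 - 2 = -19.325
Step 3: Compute Lagrangian.
L = 202.8531 + 7*-19.325 = 67.5781


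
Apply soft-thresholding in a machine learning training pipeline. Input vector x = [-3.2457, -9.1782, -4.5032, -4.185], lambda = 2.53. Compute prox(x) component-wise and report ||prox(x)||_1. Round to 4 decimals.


Soft-thresholding with lambda = 2.53:
prox(-3.2457) = sign(-3.2457)*max(|-3.2457| - 2.53, 0) = -0.7157
prox(-9.1782) = sign(-9.1782)*max(|-9.1782| - 2.53, 0) = -6.6482
prox(-4.5032) = sign(-4.5032)*max(|-4.5032| - 2.53, 0) = -1.9732
prox(-4.185) = sign(-4.185)*max(|-4.185| - 2.53, 0) = -1.655
prox(x) = [-0.7157, -6.6482, -1.9732, -1.655]
||prox(x)||_1 = 0.7157 + 6.6482 + 1.9732 + 1.655 = 10.9921


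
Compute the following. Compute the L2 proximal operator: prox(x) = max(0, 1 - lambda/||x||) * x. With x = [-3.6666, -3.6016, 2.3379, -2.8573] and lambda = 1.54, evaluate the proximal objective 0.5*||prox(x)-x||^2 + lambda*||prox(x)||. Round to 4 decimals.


Step 1: Compute ||x||.
||x|| = 6.3281
Step 2: Compute scaling factor.
scale = max(0, 1 - 1.54/6.3281) = 0.7566
Step 3: prox(x) = [-2.7743, -2.7251, 1.769, -2.162]
||prox(x)|| = 4.7881
Step 4: Proximal objective.
0.5*||prox-x||^2 = 1.1858
lambda*||prox|| = 7.3737
Total = 8.5595


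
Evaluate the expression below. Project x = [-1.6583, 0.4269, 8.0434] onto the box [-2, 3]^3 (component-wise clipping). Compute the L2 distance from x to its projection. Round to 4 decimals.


Project each component onto [-2, 3].
clip(-1.6583) = -1.6583, clip(0.4269) = 0.4269, clip(8.0434) = 3.0
Projection = [-1.6583, 0.4269, 3.0]
Squared diffs: [0.0, 0.0, 25.4359]
Distance = sqrt(25.4359) = 5.0434


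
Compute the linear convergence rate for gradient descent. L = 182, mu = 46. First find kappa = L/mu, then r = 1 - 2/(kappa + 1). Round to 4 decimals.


Step 1: Compute the condition number.
kappa = L/mu = 182/46 = 3.9565
Step 2: Compute the convergence rate.
r = 1 - 2/(kappa + 1) = 1 - 2*mu/(L + mu) = (L - mu)/(L + mu) = 136/228 = 0.5965
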